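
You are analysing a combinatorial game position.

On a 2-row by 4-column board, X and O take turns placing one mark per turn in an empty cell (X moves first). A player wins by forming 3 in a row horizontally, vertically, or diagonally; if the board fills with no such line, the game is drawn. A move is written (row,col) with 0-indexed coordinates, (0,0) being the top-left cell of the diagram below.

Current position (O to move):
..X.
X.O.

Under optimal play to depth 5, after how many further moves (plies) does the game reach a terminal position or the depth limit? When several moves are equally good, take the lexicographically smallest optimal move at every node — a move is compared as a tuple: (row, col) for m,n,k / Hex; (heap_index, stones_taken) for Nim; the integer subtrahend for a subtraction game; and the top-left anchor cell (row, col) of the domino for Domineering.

PV length from [..X./X.O.]: 5 plies

p1 O@[..X./X.O.]: (0,0)[O.X./X.O.]+0* (0,1)[.OX./X.O.]+0 (0,3)[..XO/X.O.]+0 (1,1)[..X./XOO.]+0 (1,3)[..X./X.OO]+0
p2 X@[O.X./X.O.]: (0,1)[OXX./X.O.]+0* (0,3)[O.XX/X.O.]+0 (1,1)[O.X./XXO.]+0 (1,3)[O.X./X.OX]+0
p3 O@[OXX./X.O.]: (0,3)[OXXO/X.O.]+0* (1,1)[OXX./XOO.]-1 (1,3)[OXX./X.OO]-1
p4 X@[OXXO/X.O.]: (1,1)[OXXO/XXO.]+0* (1,3)[OXXO/X.OX]+0
p5 O@[OXXO/XXO.]: (1,3)[OXXO/XXOO]+0*
p6 X@[OXXO/XXOO] terminal +0; root [..X./X.O.] d5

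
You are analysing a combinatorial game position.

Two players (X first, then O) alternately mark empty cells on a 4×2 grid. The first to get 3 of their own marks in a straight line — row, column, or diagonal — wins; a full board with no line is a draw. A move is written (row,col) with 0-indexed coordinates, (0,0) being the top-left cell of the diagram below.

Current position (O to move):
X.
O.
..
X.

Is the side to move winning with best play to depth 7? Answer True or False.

O winning at [X./O./../X.]: False

p1 O@[X./O./../X.]: (0,1)[XO/O./../X.]+0* (1,1)[X./OO/../X.]+0 (2,0)[X./O./O./X.]+0 (2,1)[X./O./.O/X.]+0 (3,1)[X./O./../XO]+0
p2 X@[XO/O./../X.]: (1,1)[XO/OX/../X.]+0* (2,0)[XO/O./X./X.]+0 (2,1)[XO/O./.X/X.]+0 (3,1)[XO/O./../XX]+0
p3 O@[XO/OX/../X.]: (2,0)[XO/OX/O./X.]+0* (2,1)[XO/OX/.O/X.]+0 (3,1)[XO/OX/../XO]+0
p4 X@[XO/OX/O./X.]: (2,1)[XO/OX/OX/X.]+0* (3,1)[XO/OX/O./XX]+0
p5 O@[XO/OX/OX/X.]: (3,1)[XO/OX/OX/XO]+0*
p6 X@[XO/OX/OX/XO] terminal +0; root [X./O./../X.] d7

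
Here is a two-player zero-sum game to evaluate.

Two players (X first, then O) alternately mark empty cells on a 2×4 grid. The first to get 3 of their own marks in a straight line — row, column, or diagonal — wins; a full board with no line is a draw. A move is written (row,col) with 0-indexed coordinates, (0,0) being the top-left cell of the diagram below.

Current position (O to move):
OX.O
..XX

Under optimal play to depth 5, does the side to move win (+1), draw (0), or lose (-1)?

value(OX.O/..XX, O) = 0

[OX.O/..XX] O move#1: (0,2):-1/OXOO/..XX, (1,0):-1/OX.O/O.XX, (1,1):+0/OX.O/.OXX*
[OX.O/.OXX] X move#2: (0,2):+0/OXXO/.OXX*, (1,0):+0/OX.O/XOXX
[OXXO/.OXX] O move#3: (1,0):+0/OXXO/OOXX*
[OXXO/OOXX] end (terminal +0, X#4); searched OX.O/..XX to 5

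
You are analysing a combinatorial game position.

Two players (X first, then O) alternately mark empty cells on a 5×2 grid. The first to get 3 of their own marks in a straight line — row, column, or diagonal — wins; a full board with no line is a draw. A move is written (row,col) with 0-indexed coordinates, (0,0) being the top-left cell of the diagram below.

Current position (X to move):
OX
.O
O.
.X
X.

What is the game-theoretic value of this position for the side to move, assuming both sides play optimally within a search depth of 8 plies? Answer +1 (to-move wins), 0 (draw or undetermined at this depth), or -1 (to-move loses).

value(OX/.O/O./.X/X., X) = 0

p1 X@[OX/.O/O./.X/X.]: (1,0)[OX/XO/O./.X/X.]+0* (2,1)[OX/.O/OX/.X/X.]-1 (3,0)[OX/.O/O./XX/X.]-1 (4,1)[OX/.O/O./.X/XX]-1
p2 O@[OX/XO/O./.X/X.]: (2,1)[OX/XO/OO/.X/X.]+0* (3,0)[OX/XO/O./OX/X.]+0 (4,1)[OX/XO/O./.X/XO]+0
p3 X@[OX/XO/OO/.X/X.]: (3,0)[OX/XO/OO/XX/X.]+0* (4,1)[OX/XO/OO/.X/XX]+0
p4 O@[OX/XO/OO/XX/X.]: (4,1)[OX/XO/OO/XX/XO]+0*
p5 X@[OX/XO/OO/XX/XO] terminal +0; root [OX/.O/O./.X/X.] d8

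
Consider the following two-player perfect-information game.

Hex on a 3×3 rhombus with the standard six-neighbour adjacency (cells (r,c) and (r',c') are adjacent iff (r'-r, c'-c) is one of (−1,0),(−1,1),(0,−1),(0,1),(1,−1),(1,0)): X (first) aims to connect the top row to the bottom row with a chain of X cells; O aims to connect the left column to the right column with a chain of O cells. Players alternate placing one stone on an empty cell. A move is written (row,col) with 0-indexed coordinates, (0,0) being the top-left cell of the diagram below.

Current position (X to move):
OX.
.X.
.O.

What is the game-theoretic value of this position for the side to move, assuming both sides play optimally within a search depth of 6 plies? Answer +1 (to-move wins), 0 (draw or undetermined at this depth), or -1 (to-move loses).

[OX./.X./.O.] X move#1: (0,2):-1/OXX/.X./.O., (1,0):-1/OX./XX./.O., (1,2):+1/OX./.XX/.O.*, (2,0):+1/OX./.X./XO., (2,2):+1/OX./.X./.OX
[OX./.XX/.O.] O move#2: (0,2):-1/OXO/.XX/.O.*, (1,0):-1/OX./OXX/.O., (2,0):-1/OX./.XX/OO., (2,2):-1/OX./.XX/.OO
[OXO/.XX/.O.] X move#3: (1,0):+1/OXO/XXX/.O.*, (2,0):+1/OXO/.XX/XO., (2,2):+1/OXO/.XX/.OX
[OXO/XXX/.O.] O move#4: (2,0):-1/OXO/XXX/OO.*, (2,2):-1/OXO/XXX/.OO
[OXO/XXX/OO.] X move#5: (2,2):+1/OXO/XXX/OOX*
[OXO/XXX/OOX] end (terminal -1, O#6); searched OX./.X./.O. to 6

value(OX./.X./.O., X) = +1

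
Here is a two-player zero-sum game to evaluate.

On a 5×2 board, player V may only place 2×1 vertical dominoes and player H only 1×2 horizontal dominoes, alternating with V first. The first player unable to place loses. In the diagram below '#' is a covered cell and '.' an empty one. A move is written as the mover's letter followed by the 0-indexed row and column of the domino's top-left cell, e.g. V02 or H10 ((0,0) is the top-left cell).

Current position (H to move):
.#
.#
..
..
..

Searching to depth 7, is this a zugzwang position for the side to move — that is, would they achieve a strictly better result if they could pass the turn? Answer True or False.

[.#/.#/../../..] H move#1: H20:-1/.#/.#/##/../.., H30:+1/.#/.#/../##/..*, H40:-1/.#/.#/../../##
[.#/.#/../##/..] V move#2: V00:-1/##/##/../##/..*, V10:-1/.#/##/#./##/..
[##/##/../##/..] H move#3: H20:+1/##/##/##/##/..*, H40:+1/##/##/../##/##
[##/##/##/##/..] end (terminal -1, V#4); searched .#/.#/../../.. to 7
if H skipped the turn, V would face:
~ [.#/.#/../../..] V move#1: V00:-1/##/##/../../.., V10:-1/.#/##/#./../.., V20:+1/.#/.#/#./#./..*, V21:+1/.#/.#/.#/.#/.., V30:+1/.#/.#/../#./#., V31:+1/.#/.#/../.#/.#
~ [.#/.#/#./#./..] H move#2: H40:-1/.#/.#/#./#./##*
~ [.#/.#/#./#./##] V move#3: V00:+1/##/##/#./#./##*, V21:+1/.#/.#/##/##/##
~ [##/##/#./#./##] end (terminal -1, H#4); searched .#/.#/../../.. to 7
compare (H): move=+1 vs pass=-1

zugzwang(.#/.#/../../.., H) = False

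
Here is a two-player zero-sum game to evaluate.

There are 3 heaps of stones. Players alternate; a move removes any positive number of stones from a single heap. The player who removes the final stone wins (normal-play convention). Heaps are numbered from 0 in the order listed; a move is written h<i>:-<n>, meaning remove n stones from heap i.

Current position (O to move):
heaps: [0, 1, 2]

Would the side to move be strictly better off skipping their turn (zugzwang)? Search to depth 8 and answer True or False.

zugzwang((0,1,2), O) = False

ply 1, O at (0,1,2) | h1:-1=-1→(0,0,2); h2:-1=+1→(0,1,1)*; h2:-2=-1→(0,1,0)
ply 2, X at (0,1,1) | h1:-1=-1→(0,0,1)*; h2:-1=-1→(0,1,0)
ply 3, O at (0,0,1) | h2:-1=+1→(0,0,0)*
ply 4: (0,0,0) is terminal -1 (X); from (0,1,2) depth 8
pass branch (X moves first from the same position):
  | ply 1, X at (0,1,2) | h1:-1=-1→(0,0,2); h2:-1=+1→(0,1,1)*; h2:-2=-1→(0,1,0)
  | ply 2, O at (0,1,1) | h1:-1=-1→(0,0,1)*; h2:-1=-1→(0,1,0)
  | ply 3, X at (0,0,1) | h2:-1=+1→(0,0,0)*
  | ply 4: (0,0,0) is terminal -1 (O); from (0,1,2) depth 8
O moving scores +1; O passing scores -1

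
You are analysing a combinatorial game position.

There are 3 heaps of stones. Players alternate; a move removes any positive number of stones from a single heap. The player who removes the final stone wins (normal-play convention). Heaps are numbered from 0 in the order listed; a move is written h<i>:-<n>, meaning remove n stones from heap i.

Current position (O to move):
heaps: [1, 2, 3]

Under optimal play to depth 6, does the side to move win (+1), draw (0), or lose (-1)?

p1 O@[(1,2,3)]: h0:-1[(0,2,3)]-1* h1:-1[(1,1,3)]-1 h1:-2[(1,0,3)]-1 h2:-1[(1,2,2)]-1 h2:-2[(1,2,1)]-1 h2:-3[(1,2,0)]-1
p2 X@[(0,2,3)]: h1:-1[(0,1,3)]-1 h1:-2[(0,0,3)]-1 h2:-1[(0,2,2)]+1* h2:-2[(0,2,1)]-1 h2:-3[(0,2,0)]-1
p3 O@[(0,2,2)]: h1:-1[(0,1,2)]-1* h1:-2[(0,0,2)]-1 h2:-1[(0,2,1)]-1 h2:-2[(0,2,0)]-1
p4 X@[(0,1,2)]: h1:-1[(0,0,2)]-1 h2:-1[(0,1,1)]+1* h2:-2[(0,1,0)]-1
p5 O@[(0,1,1)]: h1:-1[(0,0,1)]-1* h2:-1[(0,1,0)]-1
p6 X@[(0,0,1)]: h2:-1[(0,0,0)]+1*
p7 O@[(0,0,0)] terminal -1; root [(1,2,3)] d6

value((1,2,3), O) = -1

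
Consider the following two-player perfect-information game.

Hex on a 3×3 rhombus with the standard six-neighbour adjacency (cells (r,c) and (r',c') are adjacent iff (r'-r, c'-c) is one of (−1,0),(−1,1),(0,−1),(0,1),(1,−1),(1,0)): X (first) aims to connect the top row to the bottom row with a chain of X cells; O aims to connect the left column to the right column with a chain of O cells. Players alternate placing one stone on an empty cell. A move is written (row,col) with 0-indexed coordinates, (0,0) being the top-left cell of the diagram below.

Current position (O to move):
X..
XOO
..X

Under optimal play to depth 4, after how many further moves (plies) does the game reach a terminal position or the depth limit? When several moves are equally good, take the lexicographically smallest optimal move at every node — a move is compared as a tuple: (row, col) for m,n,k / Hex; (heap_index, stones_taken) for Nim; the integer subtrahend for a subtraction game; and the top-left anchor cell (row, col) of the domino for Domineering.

[X../XOO/..X] O move#1: (0,1):-1/XO./XOO/..X, (0,2):-1/X.O/XOO/..X, (2,0):+1/X../XOO/O.X*, (2,1):-1/X../XOO/.OX
[X../XOO/O.X] end (terminal -1, X#2); searched X../XOO/..X to 4

PV length from [X../XOO/..X]: 1 ply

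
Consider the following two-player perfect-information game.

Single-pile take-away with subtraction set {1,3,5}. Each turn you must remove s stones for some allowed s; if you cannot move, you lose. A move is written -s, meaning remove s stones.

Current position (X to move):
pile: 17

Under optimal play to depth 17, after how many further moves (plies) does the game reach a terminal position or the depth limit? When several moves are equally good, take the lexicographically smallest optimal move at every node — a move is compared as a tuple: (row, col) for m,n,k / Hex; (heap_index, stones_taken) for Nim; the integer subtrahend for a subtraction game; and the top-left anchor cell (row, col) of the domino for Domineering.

PV length from [17]: 17 plies

ply 1, X at 17 | -1=+1→16*; -3=+1→14; -5=+1→12
ply 2, O at 16 | -1=-1→15*; -3=-1→13; -5=-1→11
ply 3, X at 15 | -1=+1→14*; -3=+1→12; -5=+1→10
ply 4, O at 14 | -1=-1→13*; -3=-1→11; -5=-1→9
ply 5, X at 13 | -1=+1→12*; -3=+1→10; -5=+1→8
ply 6, O at 12 | -1=-1→11*; -3=-1→9; -5=-1→7
ply 7, X at 11 | -1=+1→10*; -3=+1→8; -5=+1→6
ply 8, O at 10 | -1=-1→9*; -3=-1→7; -5=-1→5
ply 9, X at 9 | -1=+1→8*; -3=+1→6; -5=+1→4
ply 10, O at 8 | -1=-1→7*; -3=-1→5; -5=-1→3
ply 11, X at 7 | -1=+1→6*; -3=+1→4; -5=+1→2
ply 12, O at 6 | -1=-1→5*; -3=-1→3; -5=-1→1
ply 13, X at 5 | -1=+1→4*; -3=+1→2; -5=+1→0
ply 14, O at 4 | -1=-1→3*; -3=-1→1
ply 15, X at 3 | -1=+1→2*; -3=+1→0
ply 16, O at 2 | -1=-1→1*
ply 17, X at 1 | -1=+1→0*
ply 18: 0 is terminal -1 (O); from 17 depth 17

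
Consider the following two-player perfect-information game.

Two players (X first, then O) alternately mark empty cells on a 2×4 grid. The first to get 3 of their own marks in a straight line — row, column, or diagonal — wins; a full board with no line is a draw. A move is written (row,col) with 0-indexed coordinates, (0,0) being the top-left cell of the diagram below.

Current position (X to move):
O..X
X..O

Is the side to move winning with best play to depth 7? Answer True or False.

X winning at [O..X/X..O]: False

ply 1, X at O..X/X..O | (0,1)=+0→OX.X/X..O*; (0,2)=+0→O.XX/X..O; (1,1)=+0→O..X/XX.O; (1,2)=+0→O..X/X.XO
ply 2, O at OX.X/X..O | (0,2)=+0→OXOX/X..O*; (1,1)=-1→OX.X/XO.O; (1,2)=-1→OX.X/X.OO
ply 3, X at OXOX/X..O | (1,1)=+0→OXOX/XX.O*; (1,2)=+0→OXOX/X.XO
ply 4, O at OXOX/XX.O | (1,2)=+0→OXOX/XXOO*
ply 5: OXOX/XXOO is terminal +0 (X); from O..X/X..O depth 7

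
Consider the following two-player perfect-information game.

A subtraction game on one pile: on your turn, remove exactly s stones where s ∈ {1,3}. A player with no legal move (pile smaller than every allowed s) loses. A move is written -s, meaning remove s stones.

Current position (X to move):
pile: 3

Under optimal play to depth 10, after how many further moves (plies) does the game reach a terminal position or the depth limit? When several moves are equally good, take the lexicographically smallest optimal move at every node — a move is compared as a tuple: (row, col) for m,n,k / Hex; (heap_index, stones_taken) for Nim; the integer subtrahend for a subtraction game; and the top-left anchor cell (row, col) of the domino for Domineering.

PV length from [3]: 3 plies

p1 X@[3]: -1[2]+1* -3[0]+1
p2 O@[2]: -1[1]-1*
p3 X@[1]: -1[0]+1*
p4 O@[0] terminal -1; root [3] d10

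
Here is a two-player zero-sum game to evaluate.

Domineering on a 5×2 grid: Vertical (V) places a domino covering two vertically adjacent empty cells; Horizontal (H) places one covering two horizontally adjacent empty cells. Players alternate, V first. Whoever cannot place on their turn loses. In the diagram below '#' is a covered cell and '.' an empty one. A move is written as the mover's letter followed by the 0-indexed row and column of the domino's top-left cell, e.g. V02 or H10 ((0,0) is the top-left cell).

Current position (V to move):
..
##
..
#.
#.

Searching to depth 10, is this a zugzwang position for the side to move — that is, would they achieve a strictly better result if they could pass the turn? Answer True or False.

p1 V@[../##/../#./#.]: V21[../##/.#/##/#.]-1* V31[../##/../##/##]-1
p2 H@[../##/.#/##/#.]: H00[##/##/.#/##/#.]+1*
p3 V@[##/##/.#/##/#.] terminal -1; root [../##/../#./#.] d10
suppose V passes — search the same position with H to move:
pass> p1 H@[../##/../#./#.]: H00[##/##/../#./#.]-1 H20[../##/##/#./#.]+1*
pass> p2 V@[../##/##/#./#.]: V31[../##/##/##/##]-1*
pass> p3 H@[../##/##/##/##]: H00[##/##/##/##/##]+1*
pass> p4 V@[##/##/##/##/##] terminal -1; root [../##/../#./#.] d10
for V: play -1, pass -1

zugzwang(../##/../#./#., V) = False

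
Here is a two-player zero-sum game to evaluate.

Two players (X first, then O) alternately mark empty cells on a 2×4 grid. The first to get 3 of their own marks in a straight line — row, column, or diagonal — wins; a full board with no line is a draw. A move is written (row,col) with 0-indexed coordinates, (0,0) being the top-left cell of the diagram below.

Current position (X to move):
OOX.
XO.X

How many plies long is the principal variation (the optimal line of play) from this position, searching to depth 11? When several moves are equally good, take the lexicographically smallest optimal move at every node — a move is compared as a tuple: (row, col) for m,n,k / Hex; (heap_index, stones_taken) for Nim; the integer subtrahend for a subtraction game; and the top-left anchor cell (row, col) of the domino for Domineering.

PV length from [OOX./XO.X]: 2 plies

[OOX./XO.X] X move#1: (0,3):+0/OOXX/XO.X*, (1,2):+0/OOX./XOXX
[OOXX/XO.X] O move#2: (1,2):+0/OOXX/XOOX*
[OOXX/XOOX] end (terminal +0, X#3); searched OOX./XO.X to 11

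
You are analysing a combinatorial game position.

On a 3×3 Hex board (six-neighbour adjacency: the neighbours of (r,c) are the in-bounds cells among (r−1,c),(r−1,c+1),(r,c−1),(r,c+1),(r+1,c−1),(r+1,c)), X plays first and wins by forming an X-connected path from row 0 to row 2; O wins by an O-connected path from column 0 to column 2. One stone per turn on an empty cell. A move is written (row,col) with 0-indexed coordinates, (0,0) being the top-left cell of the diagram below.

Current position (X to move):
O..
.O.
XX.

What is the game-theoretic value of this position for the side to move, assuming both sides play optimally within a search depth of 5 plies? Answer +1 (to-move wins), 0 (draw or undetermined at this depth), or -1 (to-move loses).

value(O../.O./XX., X) = -1

p1 X@[O../.O./XX.]: (0,1)[OX./.O./XX.]-1* (0,2)[O.X/.O./XX.]-1 (1,0)[O../XO./XX.]-1 (1,2)[O../.OX/XX.]-1 (2,2)[O../.O./XXX]-1
p2 O@[OX./.O./XX.]: (0,2)[OXO/.O./XX.]-1 (1,0)[OX./OO./XX.]+1* (1,2)[OX./.OO/XX.]-1 (2,2)[OX./.O./XXO]-1
p3 X@[OX./OO./XX.]: (0,2)[OXX/OO./XX.]-1* (1,2)[OX./OOX/XX.]-1 (2,2)[OX./OO./XXX]-1
p4 O@[OXX/OO./XX.]: (1,2)[OXX/OOO/XX.]+1* (2,2)[OXX/OO./XXO]-1
p5 X@[OXX/OOO/XX.] terminal -1; root [O../.O./XX.] d5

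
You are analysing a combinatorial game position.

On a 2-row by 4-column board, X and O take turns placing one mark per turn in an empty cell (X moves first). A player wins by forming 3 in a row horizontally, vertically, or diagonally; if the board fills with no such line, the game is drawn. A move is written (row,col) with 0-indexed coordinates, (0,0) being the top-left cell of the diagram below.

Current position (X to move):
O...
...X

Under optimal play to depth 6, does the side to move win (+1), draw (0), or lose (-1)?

ply 1, X at O.../...X | (0,1)=+0→OX../...X*; (0,2)=+0→O.X./...X; (0,3)=+0→O..X/...X; (1,0)=+0→O.../X..X; (1,1)=+0→O.../.X.X; (1,2)=+0→O.../..XX
ply 2, O at OX../...X | (0,2)=+0→OXO./...X*; (0,3)=+0→OX.O/...X; (1,0)=+0→OX../O..X; (1,1)=+0→OX../.O.X; (1,2)=+0→OX../..OX
ply 3, X at OXO./...X | (0,3)=+0→OXOX/...X*; (1,0)=+0→OXO./X..X; (1,1)=+0→OXO./.X.X; (1,2)=+0→OXO./..XX
ply 4, O at OXOX/...X | (1,0)=+0→OXOX/O..X*; (1,1)=+0→OXOX/.O.X; (1,2)=+0→OXOX/..OX
ply 5, X at OXOX/O..X | (1,1)=+0→OXOX/OX.X*; (1,2)=+0→OXOX/O.XX
ply 6, O at OXOX/OX.X | (1,2)=+0→OXOX/OXOX*
ply 7: OXOX/OXOX is terminal +0 (X); from O.../...X depth 6

value(O.../...X, X) = 0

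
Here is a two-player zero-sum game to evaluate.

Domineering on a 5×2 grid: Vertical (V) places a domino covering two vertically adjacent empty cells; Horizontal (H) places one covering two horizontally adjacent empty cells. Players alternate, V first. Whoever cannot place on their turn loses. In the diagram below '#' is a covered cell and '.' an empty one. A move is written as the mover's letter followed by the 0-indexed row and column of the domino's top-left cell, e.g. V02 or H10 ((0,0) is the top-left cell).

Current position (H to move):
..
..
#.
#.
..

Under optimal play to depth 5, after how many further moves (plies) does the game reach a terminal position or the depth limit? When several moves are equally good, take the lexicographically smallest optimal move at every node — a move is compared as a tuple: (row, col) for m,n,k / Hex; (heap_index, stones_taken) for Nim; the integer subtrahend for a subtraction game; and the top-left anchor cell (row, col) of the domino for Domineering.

p1 H@[../../#./#./..]: H00[##/../#./#./..]+1* H10[../##/#./#./..]+1 H40[../../#./#./##]-1
p2 V@[##/../#./#./..]: V11[##/.#/##/#./..]-1* V21[##/../##/##/..]-1 V31[##/../#./##/.#]-1
p3 H@[##/.#/##/#./..]: H40[##/.#/##/#./##]+1*
p4 V@[##/.#/##/#./##] terminal -1; root [../../#./#./..] d5

PV length from [../../#./#./..]: 3 plies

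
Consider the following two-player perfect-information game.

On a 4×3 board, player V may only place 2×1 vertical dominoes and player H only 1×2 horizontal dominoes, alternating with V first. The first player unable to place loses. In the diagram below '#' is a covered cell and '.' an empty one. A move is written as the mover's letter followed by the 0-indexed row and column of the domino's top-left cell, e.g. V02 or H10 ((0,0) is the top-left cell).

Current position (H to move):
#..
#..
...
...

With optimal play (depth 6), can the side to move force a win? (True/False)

[#../#../.../...] H move#1: H01:-1/###/#../.../...*, H11:-1/#../###/.../..., H20:-1/#../#../##./..., H21:-1/#../#../.##/..., H30:-1/#../#../.../##., H31:-1/#../#../.../.##
[###/#../.../...] V move#2: V11:+1/###/##./.#./...*, V12:-1/###/#.#/..#/..., V20:-1/###/#../#../#.., V21:+1/###/#../.#./.#., V22:-1/###/#../..#/..#
[###/##./.#./...] H move#3: H30:-1/###/##./.#./##.*, H31:-1/###/##./.#./.##
[###/##./.#./##.] V move#4: V12:+1/###/###/.##/##.*, V22:+1/###/##./.##/###
[###/###/.##/##.] end (terminal -1, H#5); searched #../#../.../... to 6

H winning at [#../#../.../...]: False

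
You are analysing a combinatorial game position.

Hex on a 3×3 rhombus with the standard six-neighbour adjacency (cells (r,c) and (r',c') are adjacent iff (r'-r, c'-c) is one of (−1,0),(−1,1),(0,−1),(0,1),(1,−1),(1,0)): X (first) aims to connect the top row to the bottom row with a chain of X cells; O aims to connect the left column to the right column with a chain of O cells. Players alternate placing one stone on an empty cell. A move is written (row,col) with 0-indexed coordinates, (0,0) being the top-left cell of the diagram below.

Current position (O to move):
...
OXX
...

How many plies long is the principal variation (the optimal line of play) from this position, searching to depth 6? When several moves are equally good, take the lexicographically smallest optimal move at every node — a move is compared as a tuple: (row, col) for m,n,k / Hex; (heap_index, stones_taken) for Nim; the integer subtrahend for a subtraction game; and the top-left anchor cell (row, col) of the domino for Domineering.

ply 1, O at .../OXX/... | (0,0)=-1→O../OXX/...*; (0,1)=-1→.O./OXX/...; (0,2)=-1→..O/OXX/...; (2,0)=-1→.../OXX/O..; (2,1)=-1→.../OXX/.O.; (2,2)=-1→.../OXX/..O
ply 2, X at O../OXX/... | (0,1)=+1→OX./OXX/...*; (0,2)=+1→O.X/OXX/...; (2,0)=+1→O../OXX/X..; (2,1)=+1→O../OXX/.X.; (2,2)=+1→O../OXX/..X
ply 3, O at OX./OXX/... | (0,2)=-1→OXO/OXX/...*; (2,0)=-1→OX./OXX/O..; (2,1)=-1→OX./OXX/.O.; (2,2)=-1→OX./OXX/..O
ply 4, X at OXO/OXX/... | (2,0)=+1→OXO/OXX/X..*; (2,1)=+1→OXO/OXX/.X.; (2,2)=+1→OXO/OXX/..X
ply 5: OXO/OXX/X.. is terminal -1 (O); from .../OXX/... depth 6

PV length from [.../OXX/...]: 4 plies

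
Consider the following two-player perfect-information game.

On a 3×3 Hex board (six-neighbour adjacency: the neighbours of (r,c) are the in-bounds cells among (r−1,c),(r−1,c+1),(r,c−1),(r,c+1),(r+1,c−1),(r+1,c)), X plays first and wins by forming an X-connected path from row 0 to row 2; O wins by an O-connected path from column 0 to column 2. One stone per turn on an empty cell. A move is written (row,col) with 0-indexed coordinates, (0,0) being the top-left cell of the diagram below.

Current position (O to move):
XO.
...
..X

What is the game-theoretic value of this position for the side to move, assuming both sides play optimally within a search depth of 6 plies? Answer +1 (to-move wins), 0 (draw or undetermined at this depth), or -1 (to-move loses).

value(XO./.../..X, O) = +1

p1 O@[XO./.../..X]: (0,2)[XOO/.../..X]-1 (1,0)[XO./O../..X]-1 (1,1)[XO./.O./..X]+1* (1,2)[XO./..O/..X]-1 (2,0)[XO./.../O.X]-1 (2,1)[XO./.../.OX]-1
p2 X@[XO./.O./..X]: (0,2)[XOX/.O./..X]-1* (1,0)[XO./XO./..X]-1 (1,2)[XO./.OX/..X]-1 (2,0)[XO./.O./X.X]-1 (2,1)[XO./.O./.XX]-1
p3 O@[XOX/.O./..X]: (1,0)[XOX/OO./..X]-1 (1,2)[XOX/.OO/..X]+1* (2,0)[XOX/.O./O.X]-1 (2,1)[XOX/.O./.OX]-1
p4 X@[XOX/.OO/..X]: (1,0)[XOX/XOO/..X]-1* (2,0)[XOX/.OO/X.X]-1 (2,1)[XOX/.OO/.XX]-1
p5 O@[XOX/XOO/..X]: (2,0)[XOX/XOO/O.X]+1* (2,1)[XOX/XOO/.OX]-1
p6 X@[XOX/XOO/O.X] terminal -1; root [XO./.../..X] d6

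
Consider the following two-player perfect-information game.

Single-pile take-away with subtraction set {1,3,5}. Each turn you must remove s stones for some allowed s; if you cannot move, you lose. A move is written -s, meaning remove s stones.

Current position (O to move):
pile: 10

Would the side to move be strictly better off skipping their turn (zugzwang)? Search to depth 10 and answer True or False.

[10] O move#1: -1:-1/9*, -3:-1/7, -5:-1/5
[9] X move#2: -1:+1/8*, -3:+1/6, -5:+1/4
[8] O move#3: -1:-1/7*, -3:-1/5, -5:-1/3
[7] X move#4: -1:+1/6*, -3:+1/4, -5:+1/2
[6] O move#5: -1:-1/5*, -3:-1/3, -5:-1/1
[5] X move#6: -1:+1/4*, -3:+1/2, -5:+1/0
[4] O move#7: -1:-1/3*, -3:-1/1
[3] X move#8: -1:+1/2*, -3:+1/0
[2] O move#9: -1:-1/1*
[1] X move#10: -1:+1/0*
[0] end (terminal -1, O#11); searched 10 to 10
pass branch (X moves first from the same position):
  | [10] X move#1: -1:-1/9*, -3:-1/7, -5:-1/5
  | [9] O move#2: -1:+1/8*, -3:+1/6, -5:+1/4
  | [8] X move#3: -1:-1/7*, -3:-1/5, -5:-1/3
  | [7] O move#4: -1:+1/6*, -3:+1/4, -5:+1/2
  | [6] X move#5: -1:-1/5*, -3:-1/3, -5:-1/1
  | [5] O move#6: -1:+1/4*, -3:+1/2, -5:+1/0
  | [4] X move#7: -1:-1/3*, -3:-1/1
  | [3] O move#8: -1:+1/2*, -3:+1/0
  | [2] X move#9: -1:-1/1*
  | [1] O move#10: -1:+1/0*
  | [0] end (terminal -1, X#11); searched 10 to 10
O moving scores -1; O passing scores +1

zugzwang(10, O) = True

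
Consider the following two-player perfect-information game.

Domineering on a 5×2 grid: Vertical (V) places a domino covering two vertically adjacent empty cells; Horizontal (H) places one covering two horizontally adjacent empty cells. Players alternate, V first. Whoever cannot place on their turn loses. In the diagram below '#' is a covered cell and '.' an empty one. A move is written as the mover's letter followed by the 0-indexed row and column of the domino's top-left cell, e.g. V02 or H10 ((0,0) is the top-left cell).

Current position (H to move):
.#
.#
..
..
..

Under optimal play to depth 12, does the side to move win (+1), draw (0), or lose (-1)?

value(.#/.#/../../.., H) = +1

[.#/.#/../../..] H move#1: H20:-1/.#/.#/##/../.., H30:+1/.#/.#/../##/..*, H40:-1/.#/.#/../../##
[.#/.#/../##/..] V move#2: V00:-1/##/##/../##/..*, V10:-1/.#/##/#./##/..
[##/##/../##/..] H move#3: H20:+1/##/##/##/##/..*, H40:+1/##/##/../##/##
[##/##/##/##/..] end (terminal -1, V#4); searched .#/.#/../../.. to 12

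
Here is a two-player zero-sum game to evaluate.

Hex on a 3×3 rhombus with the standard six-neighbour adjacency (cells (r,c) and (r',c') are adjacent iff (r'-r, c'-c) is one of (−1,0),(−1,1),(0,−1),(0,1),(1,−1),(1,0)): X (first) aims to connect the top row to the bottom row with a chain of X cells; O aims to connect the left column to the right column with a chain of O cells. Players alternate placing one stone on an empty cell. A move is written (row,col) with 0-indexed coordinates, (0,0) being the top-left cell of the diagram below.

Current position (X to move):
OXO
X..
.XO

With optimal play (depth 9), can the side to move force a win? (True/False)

X winning at [OXO/X../.XO]: True

p1 X@[OXO/X../.XO]: (1,1)[OXO/XX./.XO]+1* (1,2)[OXO/X.X/.XO]+1 (2,0)[OXO/X../XXO]+1
p2 O@[OXO/XX./.XO] terminal -1; root [OXO/X../.XO] d9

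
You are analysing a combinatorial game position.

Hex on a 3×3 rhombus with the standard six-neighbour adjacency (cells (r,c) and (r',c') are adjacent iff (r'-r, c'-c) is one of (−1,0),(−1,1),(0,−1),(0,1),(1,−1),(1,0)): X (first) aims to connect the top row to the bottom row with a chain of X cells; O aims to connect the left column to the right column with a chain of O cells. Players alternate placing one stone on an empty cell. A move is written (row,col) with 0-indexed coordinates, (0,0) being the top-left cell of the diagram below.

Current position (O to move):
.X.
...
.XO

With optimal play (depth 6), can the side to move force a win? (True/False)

p1 O@[.X./.../.XO]: (0,0)[OX./.../.XO]-1 (0,2)[.XO/.../.XO]-1 (1,0)[.X./O../.XO]-1 (1,1)[.X./.O./.XO]+1* (1,2)[.X./..O/.XO]-1 (2,0)[.X./.../OXO]-1
p2 X@[.X./.O./.XO]: (0,0)[XX./.O./.XO]-1* (0,2)[.XX/.O./.XO]-1 (1,0)[.X./XO./.XO]-1 (1,2)[.X./.OX/.XO]-1 (2,0)[.X./.O./XXO]-1
p3 O@[XX./.O./.XO]: (0,2)[XXO/.O./.XO]+1* (1,0)[XX./OO./.XO]+1 (1,2)[XX./.OO/.XO]+1 (2,0)[XX./.O./OXO]+1
p4 X@[XXO/.O./.XO]: (1,0)[XXO/XO./.XO]-1* (1,2)[XXO/.OX/.XO]-1 (2,0)[XXO/.O./XXO]-1
p5 O@[XXO/XO./.XO]: (1,2)[XXO/XOO/.XO]-1 (2,0)[XXO/XO./OXO]+1*
p6 X@[XXO/XO./OXO] terminal -1; root [.X./.../.XO] d6

O winning at [.X./.../.XO]: True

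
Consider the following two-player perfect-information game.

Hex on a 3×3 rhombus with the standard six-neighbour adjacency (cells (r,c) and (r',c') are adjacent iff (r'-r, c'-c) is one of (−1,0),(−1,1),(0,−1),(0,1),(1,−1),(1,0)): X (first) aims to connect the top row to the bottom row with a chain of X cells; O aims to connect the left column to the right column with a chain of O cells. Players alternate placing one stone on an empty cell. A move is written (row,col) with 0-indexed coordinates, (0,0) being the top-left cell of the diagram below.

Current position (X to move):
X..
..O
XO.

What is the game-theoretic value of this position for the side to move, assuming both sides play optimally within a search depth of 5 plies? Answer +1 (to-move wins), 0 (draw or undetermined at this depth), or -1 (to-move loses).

ply 1, X at X../..O/XO. | (0,1)=+1→XX./..O/XO.*; (0,2)=+1→X.X/..O/XO.; (1,0)=+1→X../X.O/XO.; (1,1)=+1→X../.XO/XO.; (2,2)=+1→X../..O/XOX
ply 2, O at XX./..O/XO. | (0,2)=-1→XXO/..O/XO.*; (1,0)=-1→XX./O.O/XO.; (1,1)=-1→XX./.OO/XO.; (2,2)=-1→XX./..O/XOO
ply 3, X at XXO/..O/XO. | (1,0)=+1→XXO/X.O/XO.*; (1,1)=+1→XXO/.XO/XO.; (2,2)=+1→XXO/..O/XOX
ply 4: XXO/X.O/XO. is terminal -1 (O); from X../..O/XO. depth 5

value(X../..O/XO., X) = +1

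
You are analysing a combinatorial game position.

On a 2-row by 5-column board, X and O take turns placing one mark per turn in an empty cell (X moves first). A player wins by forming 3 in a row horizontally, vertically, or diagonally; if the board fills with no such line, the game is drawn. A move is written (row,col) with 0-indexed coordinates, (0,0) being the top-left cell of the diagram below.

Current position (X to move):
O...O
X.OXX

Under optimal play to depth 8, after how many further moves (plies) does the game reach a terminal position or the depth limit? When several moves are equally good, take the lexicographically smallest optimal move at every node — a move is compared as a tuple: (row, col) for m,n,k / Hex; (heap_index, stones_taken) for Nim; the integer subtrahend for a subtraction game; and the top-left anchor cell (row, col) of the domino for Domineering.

[O...O/X.OXX] X move#1: (0,1):+0/OX..O/X.OXX*, (0,2):+0/O.X.O/X.OXX, (0,3):+0/O..XO/X.OXX, (1,1):-1/O...O/XXOXX
[OX..O/X.OXX] O move#2: (0,2):+0/OXO.O/X.OXX*, (0,3):+0/OX.OO/X.OXX, (1,1):+0/OX..O/XOOXX
[OXO.O/X.OXX] X move#3: (0,3):+0/OXOXO/X.OXX*, (1,1):-1/OXO.O/XXOXX
[OXOXO/X.OXX] O move#4: (1,1):+0/OXOXO/XOOXX*
[OXOXO/XOOXX] end (terminal +0, X#5); searched O...O/X.OXX to 8

PV length from [O...O/X.OXX]: 4 plies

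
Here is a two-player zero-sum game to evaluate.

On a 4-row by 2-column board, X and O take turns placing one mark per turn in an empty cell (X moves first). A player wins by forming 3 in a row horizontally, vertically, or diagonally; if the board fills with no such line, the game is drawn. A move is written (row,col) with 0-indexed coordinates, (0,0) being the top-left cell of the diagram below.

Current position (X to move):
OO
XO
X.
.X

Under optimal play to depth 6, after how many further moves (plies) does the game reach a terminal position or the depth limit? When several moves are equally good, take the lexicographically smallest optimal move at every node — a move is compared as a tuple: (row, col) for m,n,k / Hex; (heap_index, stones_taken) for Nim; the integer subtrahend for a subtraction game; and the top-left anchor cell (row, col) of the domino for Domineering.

PV length from [OO/XO/X./.X]: 1 ply

[OO/XO/X./.X] X move#1: (2,1):+0/OO/XO/XX/.X, (3,0):+1/OO/XO/X./XX*
[OO/XO/X./XX] end (terminal -1, O#2); searched OO/XO/X./.X to 6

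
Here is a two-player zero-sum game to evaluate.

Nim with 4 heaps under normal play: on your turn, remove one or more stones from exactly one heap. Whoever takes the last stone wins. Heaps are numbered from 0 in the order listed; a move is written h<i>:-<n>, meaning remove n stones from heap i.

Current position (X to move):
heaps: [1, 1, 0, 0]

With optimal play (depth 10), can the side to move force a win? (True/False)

ply 1, X at (1,1,0,0) | h0:-1=-1→(0,1,0,0)*; h1:-1=-1→(1,0,0,0)
ply 2, O at (0,1,0,0) | h1:-1=+1→(0,0,0,0)*
ply 3: (0,0,0,0) is terminal -1 (X); from (1,1,0,0) depth 10

X winning at [(1,1,0,0)]: False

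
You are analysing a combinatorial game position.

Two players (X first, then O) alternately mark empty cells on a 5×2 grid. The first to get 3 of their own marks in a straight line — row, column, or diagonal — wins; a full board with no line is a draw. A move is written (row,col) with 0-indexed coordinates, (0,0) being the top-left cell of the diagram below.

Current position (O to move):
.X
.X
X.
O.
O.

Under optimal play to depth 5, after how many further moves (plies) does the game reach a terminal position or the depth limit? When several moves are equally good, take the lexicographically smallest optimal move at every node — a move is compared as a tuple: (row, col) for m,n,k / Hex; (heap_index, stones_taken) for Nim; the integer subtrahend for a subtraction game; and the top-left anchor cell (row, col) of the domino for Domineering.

p1 O@[.X/.X/X./O./O.]: (0,0)[OX/.X/X./O./O.]-1 (1,0)[.X/OX/X./O./O.]-1 (2,1)[.X/.X/XO/O./O.]+0* (3,1)[.X/.X/X./OO/O.]-1 (4,1)[.X/.X/X./O./OO]-1
p2 X@[.X/.X/XO/O./O.]: (0,0)[XX/.X/XO/O./O.]+0* (1,0)[.X/XX/XO/O./O.]+0 (3,1)[.X/.X/XO/OX/O.]+0 (4,1)[.X/.X/XO/O./OX]+0
p3 O@[XX/.X/XO/O./O.]: (1,0)[XX/OX/XO/O./O.]+0* (3,1)[XX/.X/XO/OO/O.]-1 (4,1)[XX/.X/XO/O./OO]-1
p4 X@[XX/OX/XO/O./O.]: (3,1)[XX/OX/XO/OX/O.]+0* (4,1)[XX/OX/XO/O./OX]+0
p5 O@[XX/OX/XO/OX/O.]: (4,1)[XX/OX/XO/OX/OO]+0*
p6 X@[XX/OX/XO/OX/OO] terminal +0; root [.X/.X/X./O./O.] d5

PV length from [.X/.X/X./O./O.]: 5 plies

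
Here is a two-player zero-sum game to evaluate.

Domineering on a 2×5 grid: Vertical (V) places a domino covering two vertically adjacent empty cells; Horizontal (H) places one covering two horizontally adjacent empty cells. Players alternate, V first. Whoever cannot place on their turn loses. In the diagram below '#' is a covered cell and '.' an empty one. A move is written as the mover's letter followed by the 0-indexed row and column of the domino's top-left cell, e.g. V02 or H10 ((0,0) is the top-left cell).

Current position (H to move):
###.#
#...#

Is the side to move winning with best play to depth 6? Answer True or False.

p1 H@[###.#/#...#]: H11[###.#/###.#]-1 H12[###.#/#.###]+1*
p2 V@[###.#/#.###] terminal -1; root [###.#/#...#] d6

H winning at [###.#/#...#]: True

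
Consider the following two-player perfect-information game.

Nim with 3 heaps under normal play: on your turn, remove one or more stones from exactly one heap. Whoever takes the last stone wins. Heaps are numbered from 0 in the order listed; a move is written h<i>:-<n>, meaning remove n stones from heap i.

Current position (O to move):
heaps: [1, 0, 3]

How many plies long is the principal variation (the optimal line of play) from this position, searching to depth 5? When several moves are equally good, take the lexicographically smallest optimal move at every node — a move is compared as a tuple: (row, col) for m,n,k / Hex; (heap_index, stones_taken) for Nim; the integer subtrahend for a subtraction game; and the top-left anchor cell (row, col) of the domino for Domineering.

PV length from [(1,0,3)]: 3 plies

p1 O@[(1,0,3)]: h0:-1[(0,0,3)]-1 h2:-1[(1,0,2)]-1 h2:-2[(1,0,1)]+1* h2:-3[(1,0,0)]-1
p2 X@[(1,0,1)]: h0:-1[(0,0,1)]-1* h2:-1[(1,0,0)]-1
p3 O@[(0,0,1)]: h2:-1[(0,0,0)]+1*
p4 X@[(0,0,0)] terminal -1; root [(1,0,3)] d5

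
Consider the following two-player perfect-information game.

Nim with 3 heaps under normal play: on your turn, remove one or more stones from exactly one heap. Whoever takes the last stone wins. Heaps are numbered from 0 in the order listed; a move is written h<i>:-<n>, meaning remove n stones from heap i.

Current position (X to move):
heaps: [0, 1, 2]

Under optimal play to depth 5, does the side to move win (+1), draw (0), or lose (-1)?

ply 1, X at (0,1,2) | h1:-1=-1→(0,0,2); h2:-1=+1→(0,1,1)*; h2:-2=-1→(0,1,0)
ply 2, O at (0,1,1) | h1:-1=-1→(0,0,1)*; h2:-1=-1→(0,1,0)
ply 3, X at (0,0,1) | h2:-1=+1→(0,0,0)*
ply 4: (0,0,0) is terminal -1 (O); from (0,1,2) depth 5

value((0,1,2), X) = +1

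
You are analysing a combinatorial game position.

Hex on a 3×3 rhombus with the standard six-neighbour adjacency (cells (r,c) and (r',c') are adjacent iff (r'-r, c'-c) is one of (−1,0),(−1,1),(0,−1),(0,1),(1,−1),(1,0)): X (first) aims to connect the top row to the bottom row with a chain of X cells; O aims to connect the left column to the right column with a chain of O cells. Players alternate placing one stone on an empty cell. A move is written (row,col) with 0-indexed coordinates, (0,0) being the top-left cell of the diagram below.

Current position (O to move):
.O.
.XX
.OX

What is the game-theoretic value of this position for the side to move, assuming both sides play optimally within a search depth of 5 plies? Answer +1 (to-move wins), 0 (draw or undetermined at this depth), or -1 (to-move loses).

value(.O./.XX/.OX, O) = +1

[.O./.XX/.OX] O move#1: (0,0):-1/OO./.XX/.OX, (0,2):+1/.OO/.XX/.OX*, (1,0):-1/.O./OXX/.OX, (2,0):-1/.O./.XX/OOX
[.OO/.XX/.OX] X move#2: (0,0):-1/XOO/.XX/.OX*, (1,0):-1/.OO/XXX/.OX, (2,0):-1/.OO/.XX/XOX
[XOO/.XX/.OX] O move#3: (1,0):+1/XOO/OXX/.OX*, (2,0):-1/XOO/.XX/OOX
[XOO/OXX/.OX] end (terminal -1, X#4); searched .O./.XX/.OX to 5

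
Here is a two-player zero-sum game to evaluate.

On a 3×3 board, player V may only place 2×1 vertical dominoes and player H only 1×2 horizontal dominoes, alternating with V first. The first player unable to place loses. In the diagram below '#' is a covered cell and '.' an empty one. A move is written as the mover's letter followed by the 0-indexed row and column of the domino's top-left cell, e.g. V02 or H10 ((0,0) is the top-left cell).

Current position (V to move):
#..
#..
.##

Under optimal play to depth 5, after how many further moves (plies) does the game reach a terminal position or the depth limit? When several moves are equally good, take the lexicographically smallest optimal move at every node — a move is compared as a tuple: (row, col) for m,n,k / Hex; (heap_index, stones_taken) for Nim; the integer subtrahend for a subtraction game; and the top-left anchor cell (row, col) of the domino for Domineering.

ply 1, V at #../#../.## | V01=+1→##./##./.##*; V02=+1→#.#/#.#/.##
ply 2: ##./##./.## is terminal -1 (H); from #../#../.## depth 5

PV length from [#../#../.##]: 1 ply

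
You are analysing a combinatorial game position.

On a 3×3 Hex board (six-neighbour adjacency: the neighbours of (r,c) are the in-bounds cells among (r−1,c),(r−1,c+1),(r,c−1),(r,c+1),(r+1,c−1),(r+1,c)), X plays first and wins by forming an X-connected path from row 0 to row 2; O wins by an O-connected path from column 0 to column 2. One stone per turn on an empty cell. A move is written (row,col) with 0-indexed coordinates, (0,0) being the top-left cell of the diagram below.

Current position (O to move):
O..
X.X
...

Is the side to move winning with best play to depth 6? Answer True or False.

O winning at [O../X.X/...]: False

ply 1, O at O../X.X/... | (0,1)=-1→OO./X.X/...*; (0,2)=-1→O.O/X.X/...; (1,1)=-1→O../XOX/...; (2,0)=-1→O../X.X/O..; (2,1)=-1→O../X.X/.O.; (2,2)=-1→O../X.X/..O
ply 2, X at OO./X.X/... | (0,2)=+1→OOX/X.X/...*; (1,1)=-1→OO./XXX/...; (2,0)=-1→OO./X.X/X..; (2,1)=-1→OO./X.X/.X.; (2,2)=-1→OO./X.X/..X
ply 3, O at OOX/X.X/... | (1,1)=-1→OOX/XOX/...*; (2,0)=-1→OOX/X.X/O..; (2,1)=-1→OOX/X.X/.O.; (2,2)=-1→OOX/X.X/..O
ply 4, X at OOX/XOX/... | (2,0)=+1→OOX/XOX/X..*; (2,1)=+1→OOX/XOX/.X.; (2,2)=+1→OOX/XOX/..X
ply 5, O at OOX/XOX/X.. | (2,1)=-1→OOX/XOX/XO.*; (2,2)=-1→OOX/XOX/X.O
ply 6, X at OOX/XOX/XO. | (2,2)=+1→OOX/XOX/XOX*
ply 7: OOX/XOX/XOX is terminal -1 (O); from O../X.X/... depth 6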